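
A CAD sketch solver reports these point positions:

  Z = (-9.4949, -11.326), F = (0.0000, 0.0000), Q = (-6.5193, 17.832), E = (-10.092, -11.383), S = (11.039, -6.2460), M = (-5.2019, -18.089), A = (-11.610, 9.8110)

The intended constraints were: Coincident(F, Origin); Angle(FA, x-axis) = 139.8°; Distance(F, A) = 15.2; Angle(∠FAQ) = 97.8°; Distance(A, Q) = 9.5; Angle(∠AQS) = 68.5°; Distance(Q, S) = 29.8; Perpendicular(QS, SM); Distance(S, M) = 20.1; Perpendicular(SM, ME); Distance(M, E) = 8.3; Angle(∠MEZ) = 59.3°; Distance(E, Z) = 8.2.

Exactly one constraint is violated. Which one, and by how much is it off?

Distance(E, Z) = 8.2 — off by 7.60.

F = (0.00, 0.00) ✓; FA at 139.8° ✓; |FA| = 15.20 ✓; ∠FAQ = 97.80° ✓; |AQ| = 9.500 ✓; ∠AQS = 68.50° ✓; |QS| = 29.80 ✓; ∠(QS, SM) = 90.00° ✓; |SM| = 20.10 ✓; ∠(SM, ME) = 90.00° ✓; |ME| = 8.300 ✓; ∠MEZ = 59.35° ✓; |EZ| = 0.5998 ✗.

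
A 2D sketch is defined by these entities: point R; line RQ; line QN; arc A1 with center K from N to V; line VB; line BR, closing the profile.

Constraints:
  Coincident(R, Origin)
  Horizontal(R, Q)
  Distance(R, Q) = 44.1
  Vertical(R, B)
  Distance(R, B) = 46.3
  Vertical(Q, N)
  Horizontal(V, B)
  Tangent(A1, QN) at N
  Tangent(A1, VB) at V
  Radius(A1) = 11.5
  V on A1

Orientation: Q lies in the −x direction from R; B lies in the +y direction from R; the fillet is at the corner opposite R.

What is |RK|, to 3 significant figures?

47.7

RB is vertical with |RB| = 46.3 and B on the +y side, so B = (0.00, 46.3). The virtual corner opposite R is at (-44.1, 46.3). A1 meets QN tangentially, so KN is at right angles to QN and the tangent condition forces KV to be normal to VB, with radius 11.5, so the center K sits 11.5 in from both sides at K = (-32.6, 34.8). Then |RK| = |K − R| = 47.7.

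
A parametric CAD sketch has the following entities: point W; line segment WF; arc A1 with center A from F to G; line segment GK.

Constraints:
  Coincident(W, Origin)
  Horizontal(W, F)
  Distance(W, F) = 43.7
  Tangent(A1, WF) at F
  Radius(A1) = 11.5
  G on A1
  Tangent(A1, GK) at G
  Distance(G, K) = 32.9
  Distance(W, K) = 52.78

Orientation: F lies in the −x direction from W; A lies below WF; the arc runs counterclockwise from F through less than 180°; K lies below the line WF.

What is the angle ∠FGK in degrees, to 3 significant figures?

114°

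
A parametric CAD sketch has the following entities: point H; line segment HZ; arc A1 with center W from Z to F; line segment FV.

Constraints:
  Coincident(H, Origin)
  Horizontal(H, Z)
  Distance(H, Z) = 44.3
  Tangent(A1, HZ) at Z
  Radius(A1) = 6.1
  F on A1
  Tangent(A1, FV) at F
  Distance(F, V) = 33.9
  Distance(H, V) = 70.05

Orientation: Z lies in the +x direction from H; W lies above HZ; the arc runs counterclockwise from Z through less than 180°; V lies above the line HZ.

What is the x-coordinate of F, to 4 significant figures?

50.17

Checks: |WF| = 6.100 ✓; ∠(WF, FV) = 90.00° ✓; |FV| = 33.90 ✓; |HV| = 70.05 ✓.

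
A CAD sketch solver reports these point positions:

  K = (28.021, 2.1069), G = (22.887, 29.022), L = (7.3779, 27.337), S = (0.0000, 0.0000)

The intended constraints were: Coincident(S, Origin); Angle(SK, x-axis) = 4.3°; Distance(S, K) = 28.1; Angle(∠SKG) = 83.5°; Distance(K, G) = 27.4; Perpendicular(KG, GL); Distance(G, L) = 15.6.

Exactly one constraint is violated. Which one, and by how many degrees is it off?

Perpendicular(KG, GL) — off by 4.60°.

S = (0.00, 0.00) ✓; SK at 4.300° ✓; |SK| = 28.10 ✓; ∠SKG = 83.50° ✓; |KG| = 27.40 ✓; ∠(KG, GL) = 85.40° ✗; |GL| = 15.60 ✓.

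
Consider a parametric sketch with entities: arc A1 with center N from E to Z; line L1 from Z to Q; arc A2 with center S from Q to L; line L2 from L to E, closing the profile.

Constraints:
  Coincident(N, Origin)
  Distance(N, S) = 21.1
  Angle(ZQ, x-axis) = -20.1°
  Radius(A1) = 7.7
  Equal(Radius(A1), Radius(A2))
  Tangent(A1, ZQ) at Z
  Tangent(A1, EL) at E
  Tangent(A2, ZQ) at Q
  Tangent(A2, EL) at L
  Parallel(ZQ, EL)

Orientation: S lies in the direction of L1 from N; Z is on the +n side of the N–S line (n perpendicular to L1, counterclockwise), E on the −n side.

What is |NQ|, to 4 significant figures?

22.46

The slot axis is L1's direction at -20.1°, so u = (cos -20.1°, sin -20.1°) = (0.9391, -0.3437) and n = (−sin -20.1°, cos -20.1°) = (0.3437, 0.9391). N is at the origin and S lies 21.1 along u from N, so S = 21.1·u = (19.81, -7.251). Tangency of A1 to both parallel lines with radius 7.7 puts Z and E at N ± 7.7·n: Z = (2.646, 7.231), E = (-2.646, -7.231). Equal radii place Q and L the same way about S: Q = S + 7.7·n = (22.46, -0.02019), L = S − 7.7·n = (17.17, -14.48). Then |NQ| = |Q − N| = 22.46.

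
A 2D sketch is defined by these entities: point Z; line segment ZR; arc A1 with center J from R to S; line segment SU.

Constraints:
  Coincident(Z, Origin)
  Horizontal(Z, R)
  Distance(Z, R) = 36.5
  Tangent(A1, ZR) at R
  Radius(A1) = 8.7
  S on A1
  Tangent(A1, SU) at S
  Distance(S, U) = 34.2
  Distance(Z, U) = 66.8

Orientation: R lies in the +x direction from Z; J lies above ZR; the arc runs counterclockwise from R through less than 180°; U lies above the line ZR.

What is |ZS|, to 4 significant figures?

45.34

Checks: |JS| = 8.700 ✓; ∠(JS, SU) = 90.00° ✓; |SU| = 34.20 ✓; |ZU| = 66.80 ✓.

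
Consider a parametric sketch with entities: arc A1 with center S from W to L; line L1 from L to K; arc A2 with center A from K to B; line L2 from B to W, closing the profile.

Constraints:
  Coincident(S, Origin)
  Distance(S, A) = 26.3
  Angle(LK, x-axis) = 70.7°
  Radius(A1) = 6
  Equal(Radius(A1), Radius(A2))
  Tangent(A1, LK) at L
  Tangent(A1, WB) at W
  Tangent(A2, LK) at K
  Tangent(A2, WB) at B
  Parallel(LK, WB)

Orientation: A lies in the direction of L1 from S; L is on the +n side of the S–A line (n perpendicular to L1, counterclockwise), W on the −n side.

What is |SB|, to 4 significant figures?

26.98

Tangency of A1 to both parallel lines with radius 6.0 puts L and W at S ± 6.0·n: L = (-5.663, 1.983), W = (5.663, -1.983). Equal radii place K and B the same way about A: K = A + 6.0·n = (3.030, 26.81), B = A − 6.0·n = (14.36, 22.84). Then |SB| = |B − S| = 26.98.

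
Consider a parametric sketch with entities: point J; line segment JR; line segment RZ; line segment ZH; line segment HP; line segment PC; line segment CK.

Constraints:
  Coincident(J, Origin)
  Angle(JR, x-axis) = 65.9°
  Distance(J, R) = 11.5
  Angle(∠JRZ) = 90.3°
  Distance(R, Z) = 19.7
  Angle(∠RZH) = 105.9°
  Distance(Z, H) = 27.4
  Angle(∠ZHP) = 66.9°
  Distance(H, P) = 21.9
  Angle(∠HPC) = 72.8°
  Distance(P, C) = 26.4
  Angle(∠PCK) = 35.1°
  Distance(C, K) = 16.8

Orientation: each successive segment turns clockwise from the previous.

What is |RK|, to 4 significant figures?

25.27

∠HPC = 72.8° gives PC at 41.80° from the x-axis; with |PC| = 26.4, C = (19.86, 4.284). ∠PCK = 35.1° gives CK at -103.1° from the x-axis; with |CK| = 16.8, K = (16.06, -12.08). Then |RK| = |K − R| = 25.27.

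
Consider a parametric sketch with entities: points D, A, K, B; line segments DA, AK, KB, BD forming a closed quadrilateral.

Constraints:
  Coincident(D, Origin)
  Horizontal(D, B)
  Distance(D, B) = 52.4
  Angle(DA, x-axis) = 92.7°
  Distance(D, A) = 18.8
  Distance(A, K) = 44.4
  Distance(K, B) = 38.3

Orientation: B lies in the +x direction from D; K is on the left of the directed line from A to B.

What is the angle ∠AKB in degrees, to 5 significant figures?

85.848°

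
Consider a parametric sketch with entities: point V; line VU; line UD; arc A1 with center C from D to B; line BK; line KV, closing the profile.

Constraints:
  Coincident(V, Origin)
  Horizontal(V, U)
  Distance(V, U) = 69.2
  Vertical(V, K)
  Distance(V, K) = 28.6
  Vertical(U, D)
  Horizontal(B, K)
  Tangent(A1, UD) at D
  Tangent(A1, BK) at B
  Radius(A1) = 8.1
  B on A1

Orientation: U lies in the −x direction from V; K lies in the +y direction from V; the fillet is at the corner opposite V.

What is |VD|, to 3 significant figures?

72.2

V is at the origin; V and U share the same y with |VU| = 69.2 and U on the −x side, so U = (-69.2, 0.00). VK is vertical with |VK| = 28.6 and K on the +y side, so K = (0.00, 28.6). The virtual corner opposite V is at (-69.2, 28.6). Since A1 is tangent to UD there, CD ⟂ UD and tangency of A1 to BK means the radius CB is perpendicular to BK, with radius 8.1, so the center C sits 8.1 in from both sides at C = (-61.1, 20.5). That places the tangent points at D = (-69.2, 20.5) on UD and B = (-61.1, 28.6) on BK. Then |VD| = |D − V| = 72.2.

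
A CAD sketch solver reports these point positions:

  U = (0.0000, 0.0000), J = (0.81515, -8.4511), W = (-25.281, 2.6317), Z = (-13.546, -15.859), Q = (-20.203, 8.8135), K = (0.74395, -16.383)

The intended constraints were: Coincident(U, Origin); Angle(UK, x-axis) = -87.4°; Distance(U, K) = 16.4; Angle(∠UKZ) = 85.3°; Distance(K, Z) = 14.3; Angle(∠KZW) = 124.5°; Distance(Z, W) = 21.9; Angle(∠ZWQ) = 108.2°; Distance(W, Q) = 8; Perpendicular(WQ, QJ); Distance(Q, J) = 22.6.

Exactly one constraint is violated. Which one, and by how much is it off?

Distance(Q, J) = 22.6 — off by 4.60.

U = (0.00, 0.00) ✓; UK at -87.40° ✓; |UK| = 16.40 ✓; ∠UKZ = 85.30° ✓; |KZ| = 14.30 ✓; ∠KZW = 124.5° ✓; |ZW| = 21.90 ✓; ∠ZWQ = 108.2° ✓; |WQ| = 8.000 ✓; ∠(WQ, QJ) = 90.00° ✓; |QJ| = 27.20 ✗.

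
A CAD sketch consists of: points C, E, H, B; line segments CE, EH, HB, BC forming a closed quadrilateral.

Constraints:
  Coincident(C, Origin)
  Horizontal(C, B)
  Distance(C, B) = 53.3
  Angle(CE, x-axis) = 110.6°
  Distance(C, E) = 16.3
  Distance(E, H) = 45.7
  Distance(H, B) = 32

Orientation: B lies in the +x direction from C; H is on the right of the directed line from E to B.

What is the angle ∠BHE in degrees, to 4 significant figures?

101.9°

Checks: C.y = 0.00, B.y = 0.00 ✓; |EH| = 45.70 ✓; |HB| = 32.00 ✓.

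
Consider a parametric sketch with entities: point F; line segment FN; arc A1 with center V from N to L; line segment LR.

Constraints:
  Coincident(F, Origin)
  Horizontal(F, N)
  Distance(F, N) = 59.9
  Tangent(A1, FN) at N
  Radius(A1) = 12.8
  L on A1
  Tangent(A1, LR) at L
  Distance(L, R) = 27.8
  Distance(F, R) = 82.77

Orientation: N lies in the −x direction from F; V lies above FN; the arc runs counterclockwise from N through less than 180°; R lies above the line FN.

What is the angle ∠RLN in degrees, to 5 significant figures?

111.06°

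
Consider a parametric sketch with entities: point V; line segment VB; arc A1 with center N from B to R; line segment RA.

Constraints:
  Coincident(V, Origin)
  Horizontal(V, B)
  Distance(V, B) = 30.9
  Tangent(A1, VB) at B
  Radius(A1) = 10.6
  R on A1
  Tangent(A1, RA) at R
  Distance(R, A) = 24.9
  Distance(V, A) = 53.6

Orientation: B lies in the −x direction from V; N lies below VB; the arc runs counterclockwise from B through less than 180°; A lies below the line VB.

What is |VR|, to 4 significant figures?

43.02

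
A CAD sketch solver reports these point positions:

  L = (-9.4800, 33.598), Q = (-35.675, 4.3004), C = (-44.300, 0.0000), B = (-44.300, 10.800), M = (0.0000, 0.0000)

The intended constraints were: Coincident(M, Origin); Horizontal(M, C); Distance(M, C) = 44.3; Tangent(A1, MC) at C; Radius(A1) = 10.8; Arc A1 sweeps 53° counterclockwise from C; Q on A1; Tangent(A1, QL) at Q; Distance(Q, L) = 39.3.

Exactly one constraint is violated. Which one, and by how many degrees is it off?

Tangent(A1, QL) at Q — off by 4.80°.

M = (0.00, 0.00) ✓; M.y = 0.00, C.y = 0.00 ✓; |MC| = 44.30 ✓; ∠(BC, CM) = 90.00° ✓; |BC| = 10.80 ✓; bearing(B→Q) − bearing(B→C) = 53.00° ✓; |BQ| = 10.80 ✓; ∠(BQ, QL) = 94.80° ✗; |QL| = 39.30 ✓.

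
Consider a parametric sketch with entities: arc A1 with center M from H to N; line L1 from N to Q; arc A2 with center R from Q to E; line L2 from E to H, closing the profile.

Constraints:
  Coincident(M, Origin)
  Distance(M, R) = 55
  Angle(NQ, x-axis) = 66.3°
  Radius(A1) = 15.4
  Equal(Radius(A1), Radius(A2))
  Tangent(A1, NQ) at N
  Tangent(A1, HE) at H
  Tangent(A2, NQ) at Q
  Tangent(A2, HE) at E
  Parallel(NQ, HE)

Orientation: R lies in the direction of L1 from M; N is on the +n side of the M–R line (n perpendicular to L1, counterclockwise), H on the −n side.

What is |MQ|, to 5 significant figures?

57.115

The slot axis is L1's direction at 66.3°, so u = (cos 66.3°, sin 66.3°) = (0.40195, 0.91566) and n = (−sin 66.3°, cos 66.3°) = (-0.91566, 0.40195). M is at the origin and R lies 55.0 along u from M, so R = 55.0·u = (22.107, 50.361). Tangency of A1 to both parallel lines with radius 15.4 puts N and H at M ± 15.4·n: N = (-14.101, 6.1900), H = (14.101, -6.1900). Equal radii place Q and E the same way about R: Q = R + 15.4·n = (8.0059, 56.551), E = R − 15.4·n = (36.208, 44.171). Then |MQ| = |Q − M| = 57.115.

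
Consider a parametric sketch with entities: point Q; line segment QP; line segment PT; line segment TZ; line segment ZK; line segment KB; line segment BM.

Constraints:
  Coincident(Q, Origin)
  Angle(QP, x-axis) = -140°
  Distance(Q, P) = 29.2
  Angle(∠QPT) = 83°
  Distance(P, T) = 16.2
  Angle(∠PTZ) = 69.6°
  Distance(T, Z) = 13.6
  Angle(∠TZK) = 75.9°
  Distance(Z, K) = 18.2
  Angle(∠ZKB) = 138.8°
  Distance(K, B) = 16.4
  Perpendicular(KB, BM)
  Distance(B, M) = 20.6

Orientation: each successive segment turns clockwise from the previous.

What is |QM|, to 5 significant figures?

48.334

Q is at the origin; QP runs at -140.0° with length 29.2, so P = (-22.368, -18.769). ∠QPT = 83.0° gives PT at 123.00° from the x-axis; with |PT| = 16.2, T = (-31.192, -5.1829). ∠PTZ = 69.6° gives TZ at 12.600° from the x-axis; with |TZ| = 13.6, Z = (-17.919, -2.2162). ∠TZK = 75.9° gives ZK at -91.500° from the x-axis; with |ZK| = 18.2, K = (-18.396, -20.410). ∠ZKB = 138.8° gives KB at -132.70° from the x-axis; with |KB| = 16.4, B = (-29.517, -32.463). KB ⟂ BM, so BM runs at 137.30°; with |BM| = 20.6, M = (-44.657, -18.492). Then |QM| = |M − Q| = 48.334.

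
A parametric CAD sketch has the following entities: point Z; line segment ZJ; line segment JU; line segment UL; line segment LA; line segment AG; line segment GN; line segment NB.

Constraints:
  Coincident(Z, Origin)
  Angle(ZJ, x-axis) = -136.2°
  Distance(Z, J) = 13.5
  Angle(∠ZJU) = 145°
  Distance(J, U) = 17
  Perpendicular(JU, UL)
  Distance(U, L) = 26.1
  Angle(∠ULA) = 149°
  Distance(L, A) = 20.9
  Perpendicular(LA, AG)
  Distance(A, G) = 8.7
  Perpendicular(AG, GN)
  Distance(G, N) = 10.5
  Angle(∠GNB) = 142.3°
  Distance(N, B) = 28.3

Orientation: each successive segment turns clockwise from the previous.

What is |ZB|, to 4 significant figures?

43.45

Z is at the origin; ZJ runs at -136.2° with length 13.5, so J = (-9.744, -9.344). ∠ZJU = 145.0° gives JU at -171.2° from the x-axis; with |JU| = 17.0, U = (-26.54, -11.94). JU is perpendicular to UL, so UL runs at 98.80°; with |UL| = 26.1, L = (-30.54, 13.85). ∠ULA = 149.0° gives LA at 67.80° from the x-axis; with |LA| = 20.9, A = (-22.64, 33.20). LA ⟂ AG, so AG runs at -22.20°; with |AG| = 8.7, G = (-14.58, 29.91). AG is perpendicular to GN, so GN runs at -112.2°; with |GN| = 10.5, N = (-18.55, 20.19). ∠GNB = 142.3° gives NB at -149.9° from the x-axis; with |NB| = 28.3, B = (-43.04, 5.997). Then |ZB| = |B − Z| = 43.45.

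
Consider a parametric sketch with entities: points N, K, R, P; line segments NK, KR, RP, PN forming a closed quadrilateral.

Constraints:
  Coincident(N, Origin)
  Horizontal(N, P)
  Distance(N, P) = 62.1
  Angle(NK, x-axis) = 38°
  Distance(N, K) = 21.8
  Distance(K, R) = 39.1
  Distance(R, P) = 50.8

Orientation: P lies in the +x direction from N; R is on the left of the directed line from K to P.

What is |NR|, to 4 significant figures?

60.27

N is at the origin; NP is horizontal with |NP| = 62.1 and P in +x, so P = (62.1, 0). NK runs at 38.0° with |NK| = 21.8, so K = (17.18, 13.42). R is determined by |KR| = 39.1 and |RP| = 50.8 together: it lies at the intersection of circle(K, 39.1) and circle(P, 50.8). With |KP| = 46.88, the foot of the radical line on KP is 12.22 from K and the perpendicular offset is √(39.1² − 12.22²) = 37.14. Taking the left-of-KP solution: R = (39.52, 45.51).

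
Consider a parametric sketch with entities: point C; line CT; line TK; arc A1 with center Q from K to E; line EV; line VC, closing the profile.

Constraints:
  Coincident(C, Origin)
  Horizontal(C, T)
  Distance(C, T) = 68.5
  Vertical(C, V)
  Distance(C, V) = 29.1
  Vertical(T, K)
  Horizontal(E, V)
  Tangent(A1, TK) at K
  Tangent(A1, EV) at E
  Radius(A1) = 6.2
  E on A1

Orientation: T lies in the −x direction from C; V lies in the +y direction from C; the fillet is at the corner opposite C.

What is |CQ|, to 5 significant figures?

66.375

C and V share the same x with |CV| = 29.1 and V on the +y side, so V = (0.0000, 29.100). The virtual corner opposite C is at (-68.500, 29.100). Tangency of A1 to TK means the radius QK is perpendicular to TK and A1 meets EV tangentially, so QE is at right angles to EV, with radius 6.2, so the center Q sits 6.2 in from both sides at Q = (-62.300, 22.900). Then |CQ| = |Q − C| = 66.375.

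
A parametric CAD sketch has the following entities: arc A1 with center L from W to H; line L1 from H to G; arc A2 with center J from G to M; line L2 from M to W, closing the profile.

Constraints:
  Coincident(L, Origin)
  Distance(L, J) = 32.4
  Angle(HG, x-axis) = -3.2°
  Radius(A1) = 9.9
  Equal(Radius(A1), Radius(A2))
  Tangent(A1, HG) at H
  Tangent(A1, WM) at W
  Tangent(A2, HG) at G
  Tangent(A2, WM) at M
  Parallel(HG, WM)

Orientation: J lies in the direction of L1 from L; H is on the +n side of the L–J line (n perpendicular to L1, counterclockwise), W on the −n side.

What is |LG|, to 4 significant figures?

33.88

The slot axis is L1's direction at -3.2°, so u = (cos -3.2°, sin -3.2°) = (0.9984, -0.05582) and n = (−sin -3.2°, cos -3.2°) = (0.05582, 0.9984). L is at the origin and J lies 32.4 along u from L, so J = 32.4·u = (32.35, -1.809). Tangency of A1 to both parallel lines with radius 9.9 puts H and W at L ± 9.9·n: H = (0.5526, 9.885), W = (-0.5526, -9.885). Equal radii place G and M the same way about J: G = J + 9.9·n = (32.90, 8.076), M = J − 9.9·n = (31.80, -11.69). Then |LG| = |G − L| = 33.88.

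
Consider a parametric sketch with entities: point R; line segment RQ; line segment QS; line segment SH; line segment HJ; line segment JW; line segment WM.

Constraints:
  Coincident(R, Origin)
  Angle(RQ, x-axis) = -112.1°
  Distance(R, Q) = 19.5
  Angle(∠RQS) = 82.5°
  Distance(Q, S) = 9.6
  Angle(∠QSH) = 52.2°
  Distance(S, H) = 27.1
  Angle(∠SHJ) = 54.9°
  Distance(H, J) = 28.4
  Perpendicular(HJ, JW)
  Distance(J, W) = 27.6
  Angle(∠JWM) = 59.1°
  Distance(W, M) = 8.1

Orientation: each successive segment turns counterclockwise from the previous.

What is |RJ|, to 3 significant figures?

30.8

∠QSH = 52.2° gives SH at 113° from the x-axis; with |SH| = 27.1, H = (-8.72, 4.42). ∠SHJ = 54.9° gives HJ at -122° from the x-axis; with |HJ| = 28.4, J = (-23.6, -19.7). Then |RJ| = |J − R| = 30.8.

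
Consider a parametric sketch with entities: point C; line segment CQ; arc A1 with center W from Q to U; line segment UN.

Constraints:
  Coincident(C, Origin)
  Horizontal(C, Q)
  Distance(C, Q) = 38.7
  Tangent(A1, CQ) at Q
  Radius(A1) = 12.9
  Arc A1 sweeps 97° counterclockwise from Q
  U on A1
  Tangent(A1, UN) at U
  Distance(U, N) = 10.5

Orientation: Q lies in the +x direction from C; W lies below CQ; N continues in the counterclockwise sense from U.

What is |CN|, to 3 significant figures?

36.9

C is at the origin; C and Q share the same y with |CQ| = 38.7 and Q on the +x side, so Q = (38.7, 0.00). The tangent condition forces WQ to be normal to CQ, so W = Q + (0, -12.9) = (38.7, -12.9). On A1, Q sits at bearing 90° from W; a 97° counterclockwise sweep puts U at bearing 187°, so U = W + 12.9·(cos 187°, sin 187°) = (25.9, -14.5). Tangency of A1 to UN means the radius WU is perpendicular to UN, so UN runs along (−sin 187°, cos 187°); with |UN| = 10.5, N = (27.2, -24.9). Then |CN| = |N − C| = 36.9.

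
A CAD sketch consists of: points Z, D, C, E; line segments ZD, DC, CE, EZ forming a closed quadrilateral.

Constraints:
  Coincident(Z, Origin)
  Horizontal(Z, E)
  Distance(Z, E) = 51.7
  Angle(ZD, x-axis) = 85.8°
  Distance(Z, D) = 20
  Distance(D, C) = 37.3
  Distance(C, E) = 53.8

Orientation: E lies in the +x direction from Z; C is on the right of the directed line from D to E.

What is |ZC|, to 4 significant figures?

17.36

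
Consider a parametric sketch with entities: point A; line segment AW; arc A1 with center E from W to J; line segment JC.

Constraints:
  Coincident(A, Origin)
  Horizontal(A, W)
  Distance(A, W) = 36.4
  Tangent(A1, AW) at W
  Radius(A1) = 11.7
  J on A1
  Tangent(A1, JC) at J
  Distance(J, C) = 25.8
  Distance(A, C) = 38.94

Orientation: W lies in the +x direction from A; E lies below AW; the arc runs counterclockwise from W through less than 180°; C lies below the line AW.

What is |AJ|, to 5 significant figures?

26.579

A is at the origin; AW is horizontal with |AW| = 36.4 and W on the +x side, so W = (36.400, 0.0000). Since A1 is tangent to AW there, EW ⟂ AW, so E = W + (0, -11.7) = (36.400, -11.700). Since EJ ⟂ JC (tangency), |EC| = √(11.7² + 25.8²) = 28.329 regardless of where J sits on A1. So C lies on both circle(A, 38.94) and circle(E, 28.329); the below-AW intersection is C = (18.951, -34.017). J is the foot of the tangent from C: J = (25.029, -8.9436).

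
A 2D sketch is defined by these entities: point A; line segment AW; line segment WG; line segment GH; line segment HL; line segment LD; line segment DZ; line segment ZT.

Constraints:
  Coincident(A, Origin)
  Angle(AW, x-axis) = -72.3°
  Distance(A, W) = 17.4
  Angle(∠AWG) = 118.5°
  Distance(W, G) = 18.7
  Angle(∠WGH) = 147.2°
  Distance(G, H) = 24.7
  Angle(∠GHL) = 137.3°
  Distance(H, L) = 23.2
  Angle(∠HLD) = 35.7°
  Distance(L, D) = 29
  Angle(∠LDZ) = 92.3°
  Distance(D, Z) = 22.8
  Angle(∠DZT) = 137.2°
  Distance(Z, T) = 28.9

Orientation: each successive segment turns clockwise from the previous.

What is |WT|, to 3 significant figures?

65.6

A is at the origin; AW runs at -72.3° with length 17.4, so W = (5.29, -16.6). ∠AWG = 118.5° gives WG at -134° from the x-axis; with |WG| = 18.7, G = (-7.65, -30.1). ∠WGH = 147.2° gives GH at -167° from the x-axis; with |GH| = 24.7, H = (-31.7, -35.8). ∠GHL = 137.3° gives HL at 151° from the x-axis; with |HL| = 23.2, L = (-51.9, -24.4). ∠HLD = 35.7° gives LD at 6.40° from the x-axis; with |LD| = 29.0, D = (-23.1, -21.2). ∠LDZ = 92.3° gives DZ at -81.3° from the x-axis; with |DZ| = 22.8, Z = (-19.6, -43.7). ∠DZT = 137.2° gives ZT at -124° from the x-axis; with |ZT| = 28.9, T = (-35.8, -67.7). Then |WT| = |T − W| = 65.6.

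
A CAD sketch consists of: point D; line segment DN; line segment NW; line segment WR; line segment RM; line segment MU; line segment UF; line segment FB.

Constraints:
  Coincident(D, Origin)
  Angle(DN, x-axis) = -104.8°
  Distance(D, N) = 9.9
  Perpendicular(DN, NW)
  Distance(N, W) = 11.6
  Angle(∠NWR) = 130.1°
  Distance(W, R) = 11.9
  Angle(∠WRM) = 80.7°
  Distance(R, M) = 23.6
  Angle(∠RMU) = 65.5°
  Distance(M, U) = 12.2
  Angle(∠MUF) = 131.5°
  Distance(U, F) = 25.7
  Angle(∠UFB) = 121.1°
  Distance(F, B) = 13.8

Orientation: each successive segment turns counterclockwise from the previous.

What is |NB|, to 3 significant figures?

29.4

D is at the origin; DN runs at -104.8° with length 9.9, so N = (-2.53, -9.57). DN ⟂ NW, so NW runs at -14.8°; with |NW| = 11.6, W = (8.69, -12.5). ∠NWR = 130.1° gives WR at 35.1° from the x-axis; with |WR| = 11.9, R = (18.4, -5.69). ∠WRM = 80.7° gives RM at 134° from the x-axis; with |RM| = 23.6, M = (1.91, 11.2). ∠RMU = 65.5° gives MU at -111° from the x-axis; with |MU| = 12.2, U = (-2.48, -0.213). ∠MUF = 131.5° gives UF at -62.6° from the x-axis; with |UF| = 25.7, F = (9.35, -23.0). ∠UFB = 121.1° gives FB at -3.70° from the x-axis; with |FB| = 13.8, B = (23.1, -23.9). Then |NB| = |B − N| = 29.4.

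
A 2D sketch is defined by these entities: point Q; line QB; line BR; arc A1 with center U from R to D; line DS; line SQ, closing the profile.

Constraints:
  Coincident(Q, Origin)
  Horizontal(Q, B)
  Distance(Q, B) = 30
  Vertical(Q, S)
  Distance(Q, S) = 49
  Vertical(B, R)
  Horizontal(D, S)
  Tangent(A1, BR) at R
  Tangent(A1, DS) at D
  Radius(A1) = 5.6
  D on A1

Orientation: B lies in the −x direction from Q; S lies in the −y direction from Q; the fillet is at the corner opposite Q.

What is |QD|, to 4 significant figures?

54.74

The virtual corner opposite Q is at (-30.00, -49.00). Tangency of A1 to BR means the radius UR is perpendicular to BR and A1 meets DS tangentially, so UD is at right angles to DS, with radius 5.6, so the center U sits 5.6 in from both sides at U = (-24.40, -43.40). That places the tangent points at R = (-30.00, -43.40) on BR and D = (-24.40, -49.00) on DS. Then |QD| = |D − Q| = 54.74.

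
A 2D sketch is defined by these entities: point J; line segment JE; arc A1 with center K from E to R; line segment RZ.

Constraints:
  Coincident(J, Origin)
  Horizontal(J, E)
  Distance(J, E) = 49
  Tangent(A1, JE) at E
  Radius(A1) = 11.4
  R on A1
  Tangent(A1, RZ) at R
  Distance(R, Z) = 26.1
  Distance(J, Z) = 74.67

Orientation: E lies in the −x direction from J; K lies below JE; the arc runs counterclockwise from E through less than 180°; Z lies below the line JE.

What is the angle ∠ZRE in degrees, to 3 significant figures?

142°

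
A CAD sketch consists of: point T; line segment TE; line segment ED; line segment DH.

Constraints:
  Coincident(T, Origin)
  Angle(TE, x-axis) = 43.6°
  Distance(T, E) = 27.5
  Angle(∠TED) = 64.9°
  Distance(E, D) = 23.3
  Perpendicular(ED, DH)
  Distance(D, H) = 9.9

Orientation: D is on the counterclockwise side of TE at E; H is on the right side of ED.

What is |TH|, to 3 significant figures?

36.7

T is at the origin; TE runs at 43.6° with length 27.5, so E = 27.5·(cos 43.6°, sin 43.6°) = (19.9, 19.0). ∠TED = 64.9°, so ED runs at 43.6° + (180° − 64.9°) = 159° from the x-axis; with |ED| = 23.3, D = E + 23.3·(cos 159°, sin 159°) = (-1.79, 27.4). ED ⟂ DH; with |DH| = 9.9 on the right of ED, H = D + 9.9·(0.363, 0.932) = (1.80, 36.7). Then |TH| = |H − T| = 36.7.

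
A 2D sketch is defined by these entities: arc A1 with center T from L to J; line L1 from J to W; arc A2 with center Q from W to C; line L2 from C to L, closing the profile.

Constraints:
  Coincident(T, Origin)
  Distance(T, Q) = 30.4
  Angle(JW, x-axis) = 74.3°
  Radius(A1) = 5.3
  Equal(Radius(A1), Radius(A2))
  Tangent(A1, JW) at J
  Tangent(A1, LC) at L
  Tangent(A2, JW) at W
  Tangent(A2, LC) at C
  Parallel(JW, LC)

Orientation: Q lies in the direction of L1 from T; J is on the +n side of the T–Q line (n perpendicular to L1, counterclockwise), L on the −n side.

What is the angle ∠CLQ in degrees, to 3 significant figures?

9.89°

Tangency of A1 to both parallel lines with radius 5.3 puts J and L at T ± 5.3·n: J = (-5.10, 1.43), L = (5.10, -1.43). Equal radii place W and C the same way about Q: W = Q + 5.3·n = (3.12, 30.7), C = Q − 5.3·n = (13.3, 27.8). Then cos ∠CLQ = LC·LQ / (|LC||LQ|), giving 9.89°.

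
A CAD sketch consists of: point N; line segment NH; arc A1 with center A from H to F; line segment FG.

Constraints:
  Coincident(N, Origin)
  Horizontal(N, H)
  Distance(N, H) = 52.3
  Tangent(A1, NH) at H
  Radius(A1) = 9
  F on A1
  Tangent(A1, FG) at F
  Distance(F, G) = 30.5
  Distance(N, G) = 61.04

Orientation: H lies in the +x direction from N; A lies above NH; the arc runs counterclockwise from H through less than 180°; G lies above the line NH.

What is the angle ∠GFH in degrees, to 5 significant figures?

121.03°

N is at the origin; N and H share the same y with |NH| = 52.3 and H on the +x side, so H = (52.300, 0.0000). A1 meets NH tangentially, so AH is at right angles to NH, so A = H + (0, 9) = (52.300, 9.0000). Since AF ⟂ FG (tangency), |AG| = √(9.0² + 30.5²) = 31.800 regardless of where F sits on A1. So G lies on both circle(N, 61.04) and circle(A, 31.800); the above-NH intersection is G = (45.965, 40.163). F is the foot of the tangent from G: F = (60.252, 13.216).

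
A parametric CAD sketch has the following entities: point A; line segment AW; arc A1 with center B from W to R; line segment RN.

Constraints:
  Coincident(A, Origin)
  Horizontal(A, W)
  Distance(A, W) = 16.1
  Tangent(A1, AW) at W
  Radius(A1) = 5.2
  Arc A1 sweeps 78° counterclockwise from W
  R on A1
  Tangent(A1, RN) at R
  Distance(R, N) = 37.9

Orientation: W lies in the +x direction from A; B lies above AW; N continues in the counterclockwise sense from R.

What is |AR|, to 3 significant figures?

21.6

A is at the origin; A and W share the same y with |AW| = 16.1 and W on the +x side, so W = (16.1, 0.00). Tangency of A1 to AW means the radius BW is perpendicular to AW, so B = W + (0, 5.2) = (16.1, 5.20). On A1, W sits at bearing -90° from B; a 78° counterclockwise sweep puts R at bearing -12°, so R = B + 5.2·(cos -12°, sin -12°) = (21.2, 4.12). Then |AR| = |R − A| = 21.6.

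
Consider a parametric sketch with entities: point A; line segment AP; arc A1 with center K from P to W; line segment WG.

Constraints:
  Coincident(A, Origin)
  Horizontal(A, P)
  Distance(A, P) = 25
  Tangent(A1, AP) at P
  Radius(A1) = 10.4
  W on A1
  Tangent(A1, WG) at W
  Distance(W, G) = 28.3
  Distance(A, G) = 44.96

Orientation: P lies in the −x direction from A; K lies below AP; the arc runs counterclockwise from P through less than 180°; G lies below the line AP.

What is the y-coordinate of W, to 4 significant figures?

-15.50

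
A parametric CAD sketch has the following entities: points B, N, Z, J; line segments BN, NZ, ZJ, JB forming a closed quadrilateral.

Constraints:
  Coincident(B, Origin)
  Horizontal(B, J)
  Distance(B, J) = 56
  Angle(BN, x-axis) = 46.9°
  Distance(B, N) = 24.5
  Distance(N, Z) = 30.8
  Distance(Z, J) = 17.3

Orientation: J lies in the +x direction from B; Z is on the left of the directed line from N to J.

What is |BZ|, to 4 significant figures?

49.73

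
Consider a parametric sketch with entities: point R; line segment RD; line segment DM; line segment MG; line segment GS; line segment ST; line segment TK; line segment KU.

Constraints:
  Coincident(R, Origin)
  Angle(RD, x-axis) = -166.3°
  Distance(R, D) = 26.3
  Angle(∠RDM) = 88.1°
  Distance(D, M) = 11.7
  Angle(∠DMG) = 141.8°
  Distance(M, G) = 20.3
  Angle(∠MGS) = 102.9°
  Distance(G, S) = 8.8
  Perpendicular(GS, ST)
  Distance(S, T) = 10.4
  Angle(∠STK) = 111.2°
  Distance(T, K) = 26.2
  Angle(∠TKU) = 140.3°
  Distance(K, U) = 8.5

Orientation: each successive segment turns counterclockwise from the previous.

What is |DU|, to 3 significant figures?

27.5

R is at the origin; RD runs at -166.3° with length 26.3, so D = (-25.6, -6.23). ∠RDM = 88.1° gives DM at -74.4° from the x-axis; with |DM| = 11.7, M = (-22.4, -17.5). ∠DMG = 141.8° gives MG at -36.2° from the x-axis; with |MG| = 20.3, G = (-6.02, -29.5). ∠MGS = 102.9° gives GS at 40.9° from the x-axis; with |GS| = 8.8, S = (0.627, -23.7). GS ⟂ ST, so ST runs at 131°; with |ST| = 10.4, T = (-6.18, -15.9). ∠STK = 111.2° gives TK at -160° from the x-axis; with |TK| = 26.2, K = (-30.8, -24.7). ∠TKU = 140.3° gives KU at -121° from the x-axis; with |KU| = 8.5, U = (-35.2, -32.0). Then |DU| = |U − D| = 27.5.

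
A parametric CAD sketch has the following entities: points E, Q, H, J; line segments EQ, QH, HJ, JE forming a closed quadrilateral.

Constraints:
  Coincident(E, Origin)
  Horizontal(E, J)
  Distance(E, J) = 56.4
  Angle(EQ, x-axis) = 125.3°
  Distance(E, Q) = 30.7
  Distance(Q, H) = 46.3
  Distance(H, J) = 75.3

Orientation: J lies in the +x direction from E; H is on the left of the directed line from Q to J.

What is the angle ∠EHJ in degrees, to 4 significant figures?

47.32°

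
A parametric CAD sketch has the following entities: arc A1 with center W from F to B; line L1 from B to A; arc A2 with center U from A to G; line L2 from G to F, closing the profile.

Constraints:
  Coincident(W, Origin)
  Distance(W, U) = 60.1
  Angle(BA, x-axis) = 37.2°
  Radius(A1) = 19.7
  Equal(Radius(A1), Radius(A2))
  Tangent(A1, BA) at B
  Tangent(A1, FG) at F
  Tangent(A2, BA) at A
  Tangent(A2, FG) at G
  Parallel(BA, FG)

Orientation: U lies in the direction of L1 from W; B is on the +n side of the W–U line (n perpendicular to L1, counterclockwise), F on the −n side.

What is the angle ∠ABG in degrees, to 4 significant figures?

33.25°

Tangency of A1 to both parallel lines with radius 19.7 puts B and F at W ± 19.7·n: B = (-11.91, 15.69), F = (11.91, -15.69). Equal radii place A and G the same way about U: A = U + 19.7·n = (35.96, 52.03), G = U − 19.7·n = (59.78, 20.64). Then cos ∠ABG = BA·BG / (|BA||BG|), giving 33.25°.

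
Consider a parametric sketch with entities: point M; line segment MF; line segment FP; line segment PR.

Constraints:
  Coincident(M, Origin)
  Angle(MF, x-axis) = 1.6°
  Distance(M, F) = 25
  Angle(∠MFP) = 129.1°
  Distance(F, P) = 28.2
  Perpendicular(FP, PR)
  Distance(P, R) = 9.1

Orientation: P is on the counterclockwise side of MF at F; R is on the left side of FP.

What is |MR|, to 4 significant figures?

45.16

∠MFP = 129.1°, so FP runs at 1.6° + (180° − 129.1°) = 52.50° from the x-axis; with |FP| = 28.2, P = F + 28.2·(cos 52.50°, sin 52.50°) = (42.16, 23.07). FP is perpendicular to PR; with |PR| = 9.1 on the left of FP, R = P + 9.1·(-0.7934, 0.6088) = (34.94, 28.61). Then |MR| = |R − M| = 45.16.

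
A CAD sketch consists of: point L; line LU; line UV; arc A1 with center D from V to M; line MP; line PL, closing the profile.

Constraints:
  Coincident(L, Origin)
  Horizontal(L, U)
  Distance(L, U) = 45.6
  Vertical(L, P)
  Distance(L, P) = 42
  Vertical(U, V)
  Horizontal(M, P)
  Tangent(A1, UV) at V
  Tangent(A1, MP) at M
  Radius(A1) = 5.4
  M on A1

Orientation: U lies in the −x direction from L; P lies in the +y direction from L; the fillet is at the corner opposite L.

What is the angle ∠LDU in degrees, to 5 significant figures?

56.077°

LP is vertical with |LP| = 42.0 and P on the +y side, so P = (0.0000, 42.000). The virtual corner opposite L is at (-45.600, 42.000). Since A1 is tangent to UV there, DV ⟂ UV and the tangent condition forces DM to be normal to MP, with radius 5.4, so the center D sits 5.4 in from both sides at D = (-40.200, 36.600). Then cos ∠LDU = DL·DU / (|DL||DU|), giving 56.077°.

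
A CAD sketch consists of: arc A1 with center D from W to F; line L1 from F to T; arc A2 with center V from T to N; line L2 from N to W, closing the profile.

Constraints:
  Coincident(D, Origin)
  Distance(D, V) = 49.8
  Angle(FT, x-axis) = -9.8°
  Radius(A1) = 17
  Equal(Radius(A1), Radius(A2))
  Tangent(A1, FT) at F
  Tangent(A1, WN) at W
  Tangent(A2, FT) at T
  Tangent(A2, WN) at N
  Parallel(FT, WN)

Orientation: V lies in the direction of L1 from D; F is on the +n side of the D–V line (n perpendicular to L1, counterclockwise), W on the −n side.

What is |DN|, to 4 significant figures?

52.62

The slot axis is L1's direction at -9.8°, so u = (cos -9.8°, sin -9.8°) = (0.9854, -0.1702) and n = (−sin -9.8°, cos -9.8°) = (0.1702, 0.9854). D is at the origin and V lies 49.8 along u from D, so V = 49.8·u = (49.07, -8.476). Tangency of A1 to both parallel lines with radius 17.0 puts F and W at D ± 17.0·n: F = (2.894, 16.75), W = (-2.894, -16.75). Equal radii place T and N the same way about V: T = V + 17.0·n = (51.97, 8.276), N = V − 17.0·n = (46.18, -25.23). Then |DN| = |N − D| = 52.62.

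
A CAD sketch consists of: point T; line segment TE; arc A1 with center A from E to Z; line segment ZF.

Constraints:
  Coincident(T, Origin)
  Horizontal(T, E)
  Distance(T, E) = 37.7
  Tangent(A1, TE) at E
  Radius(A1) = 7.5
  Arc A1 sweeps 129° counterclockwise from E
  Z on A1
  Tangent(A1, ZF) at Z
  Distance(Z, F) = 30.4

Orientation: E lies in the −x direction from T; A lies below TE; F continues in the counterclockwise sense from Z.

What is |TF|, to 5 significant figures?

43.360

T is at the origin; T and E share the same y with |TE| = 37.7 and E on the −x side, so E = (-37.700, 0.0000). Since A1 is tangent to TE there, AE ⟂ TE, so A = E + (0, -7.5) = (-37.700, -7.5000). On A1, E sits at bearing 90° from A; a 129° counterclockwise sweep puts Z at bearing 219°, so Z = A + 7.5·(cos 219°, sin 219°) = (-43.529, -12.220). The tangent condition forces AZ to be normal to ZF, so ZF runs along (−sin 219°, cos 219°); with |ZF| = 30.4, F = (-24.397, -35.845). Then |TF| = |F − T| = 43.360.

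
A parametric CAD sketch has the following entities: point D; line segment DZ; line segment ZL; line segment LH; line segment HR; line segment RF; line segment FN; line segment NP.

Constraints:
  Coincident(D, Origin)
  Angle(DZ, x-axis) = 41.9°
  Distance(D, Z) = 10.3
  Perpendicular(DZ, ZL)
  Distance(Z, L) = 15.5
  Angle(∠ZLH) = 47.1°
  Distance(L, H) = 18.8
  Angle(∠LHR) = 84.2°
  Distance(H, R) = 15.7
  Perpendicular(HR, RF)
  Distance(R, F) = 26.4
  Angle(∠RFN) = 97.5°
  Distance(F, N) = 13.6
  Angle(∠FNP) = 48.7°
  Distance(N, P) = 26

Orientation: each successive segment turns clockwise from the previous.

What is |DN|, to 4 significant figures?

28.00

D is at the origin; DZ runs at 41.9° with length 10.3, so Z = (7.666, 6.879). The perpendicularity gives ZL at right angles to DZ, so ZL runs at -48.10°; with |ZL| = 15.5, L = (18.02, -4.658). ∠ZLH = 47.1° gives LH at 179.0° from the x-axis; with |LH| = 18.8, H = (-0.7793, -4.330). ∠LHR = 84.2° gives HR at 83.20° from the x-axis; with |HR| = 15.7, R = (1.080, 11.26). The perpendicularity gives RF at right angles to HR, so RF runs at -6.800°; with |RF| = 26.4, F = (27.29, 8.134). ∠RFN = 97.5° gives FN at -89.30° from the x-axis; with |FN| = 13.6, N = (27.46, -5.465). Then |DN| = |N − D| = 28.00.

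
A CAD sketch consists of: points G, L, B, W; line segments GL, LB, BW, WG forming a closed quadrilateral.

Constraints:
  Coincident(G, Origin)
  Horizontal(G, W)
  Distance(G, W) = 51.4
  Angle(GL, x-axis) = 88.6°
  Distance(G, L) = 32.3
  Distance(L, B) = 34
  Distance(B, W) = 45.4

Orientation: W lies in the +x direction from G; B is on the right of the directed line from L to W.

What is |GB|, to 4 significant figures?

6.159

G is at the origin; G and W share the same y with |GW| = 51.4 and W in +x, so W = (51.4, 0). GL runs at 88.6° with |GL| = 32.3, so L = (0.7892, 32.29). B is determined by |LB| = 34.0 and |BW| = 45.4 together: it lies at the intersection of circle(L, 34.0) and circle(W, 45.4). With |LW| = 60.03, the foot of the radical line on LW is 22.48 from L and the perpendicular offset is √(34.0² − 22.48²) = 25.51. Taking the right-of-LW solution: B = (6.019, -1.305).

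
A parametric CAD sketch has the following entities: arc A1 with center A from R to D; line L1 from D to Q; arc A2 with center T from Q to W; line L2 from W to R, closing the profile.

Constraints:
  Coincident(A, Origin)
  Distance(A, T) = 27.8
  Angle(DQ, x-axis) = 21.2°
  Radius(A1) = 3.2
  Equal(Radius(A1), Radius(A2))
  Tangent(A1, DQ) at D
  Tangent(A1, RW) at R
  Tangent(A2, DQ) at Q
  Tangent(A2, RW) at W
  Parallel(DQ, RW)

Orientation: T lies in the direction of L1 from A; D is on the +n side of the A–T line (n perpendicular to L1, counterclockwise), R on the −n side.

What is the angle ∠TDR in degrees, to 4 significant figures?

83.43°

A is at the origin and T lies 27.8 along u from A, so T = 27.8·u = (25.92, 10.05). Tangency of A1 to both parallel lines with radius 3.2 puts D and R at A ± 3.2·n: D = (-1.157, 2.983), R = (1.157, -2.983). Then cos ∠TDR = DT·DR / (|DT||DR|), giving 83.43°.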